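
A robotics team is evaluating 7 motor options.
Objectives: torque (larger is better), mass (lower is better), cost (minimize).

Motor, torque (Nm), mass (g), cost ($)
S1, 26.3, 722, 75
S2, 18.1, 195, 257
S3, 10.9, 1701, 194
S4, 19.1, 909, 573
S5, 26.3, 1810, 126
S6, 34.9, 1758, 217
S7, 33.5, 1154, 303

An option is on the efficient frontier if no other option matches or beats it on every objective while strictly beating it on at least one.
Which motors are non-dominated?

S1: not dominated (best cost).
S2: not dominated (best mass).
S3: dominated by S1 (torque 26.3≥10.9, mass 722≤1701, cost 75≤194).
S4: dominated by S1 (torque 26.3≥19.1, mass 722≤909, cost 75≤573).
S5: dominated by S1 (torque 26.3≥26.3, mass 722≤1810, cost 75≤126).
S6: not dominated (best torque).
S7: not dominated.

S1, S2, S6, S7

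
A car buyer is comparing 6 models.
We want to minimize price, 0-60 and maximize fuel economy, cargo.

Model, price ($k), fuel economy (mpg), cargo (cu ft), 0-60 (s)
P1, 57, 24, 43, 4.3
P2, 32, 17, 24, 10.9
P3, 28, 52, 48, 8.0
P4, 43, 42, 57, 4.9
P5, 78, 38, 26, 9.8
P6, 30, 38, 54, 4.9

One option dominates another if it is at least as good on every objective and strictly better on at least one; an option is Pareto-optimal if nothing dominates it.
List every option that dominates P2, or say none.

P3: price 28≤32, fuel economy 52≥17, cargo 48≥24, 0-60 8.0≤10.9 — dominates P2.
P6: price 30≤32, fuel economy 38≥17, cargo 54≥24, 0-60 4.9≤10.9 — dominates P2.
Others (P1, P4, P5) are each worse than P2 on at least one objective.

P3, P6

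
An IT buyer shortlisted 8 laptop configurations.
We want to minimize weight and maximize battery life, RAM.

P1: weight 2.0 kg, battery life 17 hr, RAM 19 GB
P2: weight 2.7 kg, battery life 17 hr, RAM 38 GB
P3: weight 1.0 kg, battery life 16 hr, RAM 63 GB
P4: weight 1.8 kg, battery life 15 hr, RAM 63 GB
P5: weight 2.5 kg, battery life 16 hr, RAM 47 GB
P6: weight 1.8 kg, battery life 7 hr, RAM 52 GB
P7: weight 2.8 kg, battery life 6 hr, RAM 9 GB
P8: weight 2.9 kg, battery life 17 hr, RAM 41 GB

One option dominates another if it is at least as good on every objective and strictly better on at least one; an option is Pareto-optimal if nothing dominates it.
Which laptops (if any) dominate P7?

P1, P2, P3, P4, P5, P6

P1: weight 2.0≤2.8, battery life 17≥6, RAM 19≥9 — dominates P7.
P2: weight 2.7≤2.8, battery life 17≥6, RAM 38≥9 — dominates P7.
P3: weight 1.0≤2.8, battery life 16≥6, RAM 63≥9 — dominates P7.
P4: weight 1.8≤2.8, battery life 15≥6, RAM 63≥9 — dominates P7.
P5: weight 2.5≤2.8, battery life 16≥6, RAM 47≥9 — dominates P7.
P6: weight 1.8≤2.8, battery life 7≥6, RAM 52≥9 — dominates P7.
Others (P8) are each worse than P7 on at least one objective.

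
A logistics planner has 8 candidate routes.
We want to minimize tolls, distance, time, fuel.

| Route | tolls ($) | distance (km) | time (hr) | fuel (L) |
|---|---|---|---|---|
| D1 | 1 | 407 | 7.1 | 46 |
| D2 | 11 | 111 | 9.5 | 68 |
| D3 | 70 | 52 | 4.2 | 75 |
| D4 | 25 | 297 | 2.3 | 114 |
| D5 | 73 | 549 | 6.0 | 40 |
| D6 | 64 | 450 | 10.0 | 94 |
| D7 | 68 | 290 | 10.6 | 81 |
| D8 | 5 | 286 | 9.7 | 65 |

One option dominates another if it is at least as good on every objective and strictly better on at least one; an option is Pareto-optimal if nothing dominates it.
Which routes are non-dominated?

D1, D2, D3, D4, D5, D8

D1: not dominated (best tolls).
D2: not dominated.
D3: not dominated (best distance).
D4: not dominated (best time).
D5: not dominated (best fuel).
D6: dominated by D1 (tolls 1≤64, distance 407≤450, time 7.1≤10.0, fuel 46≤94).
D7: dominated by D2 (tolls 11≤68, distance 111≤290, time 9.5≤10.6, fuel 68≤81).
D8: not dominated.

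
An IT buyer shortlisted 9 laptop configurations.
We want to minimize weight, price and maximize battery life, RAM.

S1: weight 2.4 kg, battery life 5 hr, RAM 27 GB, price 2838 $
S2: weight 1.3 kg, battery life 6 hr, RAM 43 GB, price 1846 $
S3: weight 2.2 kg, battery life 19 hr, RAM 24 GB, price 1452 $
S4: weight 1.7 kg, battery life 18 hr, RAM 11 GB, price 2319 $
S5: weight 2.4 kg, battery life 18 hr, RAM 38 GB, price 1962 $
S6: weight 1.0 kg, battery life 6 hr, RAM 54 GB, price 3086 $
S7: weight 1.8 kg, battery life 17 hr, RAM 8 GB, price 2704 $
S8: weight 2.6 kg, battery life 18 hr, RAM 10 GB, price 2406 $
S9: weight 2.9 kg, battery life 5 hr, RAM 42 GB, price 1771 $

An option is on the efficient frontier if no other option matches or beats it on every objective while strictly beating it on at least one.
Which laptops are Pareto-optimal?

S1: dominated by S2 (weight 1.3≤2.4, battery life 6≥5, RAM 43≥27, price 1846≤2838).
S2: not dominated.
S3: not dominated (best battery life).
S4: not dominated.
S5: not dominated.
S6: not dominated (best weight).
S7: dominated by S4 (weight 1.7≤1.8, battery life 18≥17, RAM 11≥8, price 2319≤2704).
S8: dominated by S3 (weight 2.2≤2.6, battery life 19≥18, RAM 24≥10, price 1452≤2406).
S9: not dominated.

S2, S3, S4, S5, S6, S9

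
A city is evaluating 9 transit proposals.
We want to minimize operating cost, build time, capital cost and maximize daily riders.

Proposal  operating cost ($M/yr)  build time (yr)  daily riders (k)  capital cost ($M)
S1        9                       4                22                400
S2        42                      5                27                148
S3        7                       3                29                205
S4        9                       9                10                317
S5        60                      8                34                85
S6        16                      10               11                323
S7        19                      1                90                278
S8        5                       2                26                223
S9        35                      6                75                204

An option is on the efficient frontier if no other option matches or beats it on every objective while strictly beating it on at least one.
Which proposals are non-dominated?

S2, S3, S5, S7, S8, S9

S1: dominated by S3 (operating cost 7≤9, build time 3≤4, daily riders 29≥22, capital cost 205≤400).
S2: not dominated.
S3: not dominated.
S4: dominated by S3 (operating cost 7≤9, build time 3≤9, daily riders 29≥10, capital cost 205≤317).
S5: not dominated (best capital cost).
S6: dominated by S3 (operating cost 7≤16, build time 3≤10, daily riders 29≥11, capital cost 205≤323).
S7: not dominated (best build time).
S8: not dominated (best operating cost).
S9: not dominated.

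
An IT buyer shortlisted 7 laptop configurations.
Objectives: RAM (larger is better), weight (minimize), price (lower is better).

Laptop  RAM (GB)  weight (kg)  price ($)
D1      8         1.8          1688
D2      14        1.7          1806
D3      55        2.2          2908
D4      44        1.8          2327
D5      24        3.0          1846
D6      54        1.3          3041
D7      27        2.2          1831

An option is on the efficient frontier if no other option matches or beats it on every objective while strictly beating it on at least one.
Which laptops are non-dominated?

D1: not dominated (best price).
D2: not dominated.
D3: not dominated (best RAM).
D4: not dominated.
D5: dominated by D7 (RAM 27≥24, weight 2.2≤3.0, price 1831≤1846).
D6: not dominated (best weight).
D7: not dominated.

D1, D2, D3, D4, D6, D7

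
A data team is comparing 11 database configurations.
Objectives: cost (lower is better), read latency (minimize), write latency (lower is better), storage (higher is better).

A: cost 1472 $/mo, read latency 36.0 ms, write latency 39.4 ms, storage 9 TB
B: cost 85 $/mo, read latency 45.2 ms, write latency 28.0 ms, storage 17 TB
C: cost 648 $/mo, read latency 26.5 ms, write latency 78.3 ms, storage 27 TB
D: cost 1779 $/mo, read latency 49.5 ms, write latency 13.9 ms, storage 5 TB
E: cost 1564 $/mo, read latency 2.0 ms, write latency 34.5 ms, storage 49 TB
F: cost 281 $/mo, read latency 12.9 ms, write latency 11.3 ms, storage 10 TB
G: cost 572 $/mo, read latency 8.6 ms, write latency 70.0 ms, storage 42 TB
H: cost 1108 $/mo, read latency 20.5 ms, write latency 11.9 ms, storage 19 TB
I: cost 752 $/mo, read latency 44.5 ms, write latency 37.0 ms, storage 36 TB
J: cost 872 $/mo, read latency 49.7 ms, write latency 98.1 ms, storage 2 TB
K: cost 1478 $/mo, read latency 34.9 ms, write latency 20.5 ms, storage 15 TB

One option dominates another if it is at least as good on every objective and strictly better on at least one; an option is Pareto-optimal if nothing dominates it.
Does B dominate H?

B vs H: B is worse on read latency (45.2 vs 20.5), so it does not dominate H.

No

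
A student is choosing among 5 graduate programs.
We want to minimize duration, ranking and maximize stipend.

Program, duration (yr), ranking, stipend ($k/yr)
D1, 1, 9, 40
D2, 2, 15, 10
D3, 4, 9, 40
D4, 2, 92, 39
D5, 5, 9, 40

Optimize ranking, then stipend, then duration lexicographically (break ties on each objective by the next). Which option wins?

D1

First minimize ranking: best is 9, kept {D1, D3, D5}.
Then maximize stipend: best is 40, kept {D1, D3, D5}.
Then minimize duration: best is 1, kept {D1}.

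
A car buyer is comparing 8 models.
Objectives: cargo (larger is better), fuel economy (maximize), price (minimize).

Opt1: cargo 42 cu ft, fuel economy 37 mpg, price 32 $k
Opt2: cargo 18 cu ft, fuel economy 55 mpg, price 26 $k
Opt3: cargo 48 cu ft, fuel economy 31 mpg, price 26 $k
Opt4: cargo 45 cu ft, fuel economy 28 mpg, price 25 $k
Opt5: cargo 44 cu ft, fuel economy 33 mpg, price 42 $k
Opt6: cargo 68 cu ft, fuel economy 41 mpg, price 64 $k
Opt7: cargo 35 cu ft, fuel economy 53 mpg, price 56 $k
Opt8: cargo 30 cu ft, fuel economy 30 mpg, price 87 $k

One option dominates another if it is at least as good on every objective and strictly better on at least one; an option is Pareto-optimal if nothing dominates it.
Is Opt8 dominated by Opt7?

Opt7 vs Opt8: cargo 35≥30, fuel economy 53≥30, price 56≤87 — Opt7 is at least as good on every objective with at least one strict improvement.

Yes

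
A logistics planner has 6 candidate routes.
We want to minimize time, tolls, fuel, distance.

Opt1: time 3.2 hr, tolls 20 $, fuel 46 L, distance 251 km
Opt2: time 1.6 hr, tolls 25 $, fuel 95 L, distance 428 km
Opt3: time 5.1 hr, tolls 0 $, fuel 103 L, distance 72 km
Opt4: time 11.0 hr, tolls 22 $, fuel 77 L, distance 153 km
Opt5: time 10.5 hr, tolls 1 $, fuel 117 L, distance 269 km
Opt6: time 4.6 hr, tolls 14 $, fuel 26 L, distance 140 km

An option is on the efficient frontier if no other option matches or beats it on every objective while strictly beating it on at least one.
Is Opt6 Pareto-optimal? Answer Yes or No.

Yes

Opt1: worse on tolls (20 vs 14).
Opt2: worse on tolls (25 vs 14).
Opt3: worse on time (5.1 vs 4.6).
Opt4: worse on time (11.0 vs 4.6).
Opt5: worse on time (10.5 vs 4.6).
No option is at least as good as Opt6 on every objective and strictly better on one.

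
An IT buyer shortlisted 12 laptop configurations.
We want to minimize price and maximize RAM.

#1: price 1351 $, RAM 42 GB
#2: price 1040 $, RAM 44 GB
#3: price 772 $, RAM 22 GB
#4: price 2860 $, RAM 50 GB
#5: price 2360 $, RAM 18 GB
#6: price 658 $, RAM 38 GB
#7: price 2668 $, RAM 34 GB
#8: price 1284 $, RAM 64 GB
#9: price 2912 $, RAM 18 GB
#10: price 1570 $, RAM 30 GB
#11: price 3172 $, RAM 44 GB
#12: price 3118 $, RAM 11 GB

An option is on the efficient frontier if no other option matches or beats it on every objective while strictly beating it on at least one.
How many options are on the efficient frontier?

3

#1: dominated by #2 (price 1040≤1351, RAM 44≥42).
#2: not dominated.
#3: dominated by #6 (price 658≤772, RAM 38≥22).
#4: dominated by #8 (price 1284≤2860, RAM 64≥50).
#5: dominated by #1 (price 1351≤2360, RAM 42≥18).
#6: not dominated (best price).
#7: dominated by #1 (price 1351≤2668, RAM 42≥34).
#8: not dominated (best RAM).
#9: dominated by #1 (price 1351≤2912, RAM 42≥18).
#10: dominated by #1 (price 1351≤1570, RAM 42≥30).
#11: dominated by #2 (price 1040≤3172, RAM 44≥44).
#12: dominated by #1 (price 1351≤3118, RAM 42≥11).
Pareto-optimal: #2, #6, #8 → 3.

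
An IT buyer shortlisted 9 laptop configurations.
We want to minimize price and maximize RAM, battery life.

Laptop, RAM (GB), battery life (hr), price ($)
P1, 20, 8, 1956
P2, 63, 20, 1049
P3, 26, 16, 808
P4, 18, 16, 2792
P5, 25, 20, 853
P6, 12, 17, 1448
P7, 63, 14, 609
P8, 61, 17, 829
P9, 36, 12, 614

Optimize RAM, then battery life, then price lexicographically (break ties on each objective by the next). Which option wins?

First maximize RAM: best is 63, kept {P2, P7}.
Then maximize battery life: best is 20, kept {P2}.

P2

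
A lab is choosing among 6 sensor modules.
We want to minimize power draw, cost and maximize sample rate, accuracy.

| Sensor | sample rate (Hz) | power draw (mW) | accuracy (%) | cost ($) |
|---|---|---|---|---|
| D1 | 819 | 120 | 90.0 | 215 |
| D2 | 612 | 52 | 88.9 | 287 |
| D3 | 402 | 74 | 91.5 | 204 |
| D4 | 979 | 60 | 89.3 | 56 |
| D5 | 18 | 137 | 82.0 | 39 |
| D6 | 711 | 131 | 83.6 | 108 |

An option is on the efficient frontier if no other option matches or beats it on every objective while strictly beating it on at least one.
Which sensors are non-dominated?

D1: not dominated.
D2: not dominated (best power draw).
D3: not dominated (best accuracy).
D4: not dominated (best sample rate).
D5: not dominated (best cost).
D6: dominated by D4 (sample rate 979≥711, power draw 60≤131, accuracy 89.3≥83.6, cost 56≤108).

D1, D2, D3, D4, D5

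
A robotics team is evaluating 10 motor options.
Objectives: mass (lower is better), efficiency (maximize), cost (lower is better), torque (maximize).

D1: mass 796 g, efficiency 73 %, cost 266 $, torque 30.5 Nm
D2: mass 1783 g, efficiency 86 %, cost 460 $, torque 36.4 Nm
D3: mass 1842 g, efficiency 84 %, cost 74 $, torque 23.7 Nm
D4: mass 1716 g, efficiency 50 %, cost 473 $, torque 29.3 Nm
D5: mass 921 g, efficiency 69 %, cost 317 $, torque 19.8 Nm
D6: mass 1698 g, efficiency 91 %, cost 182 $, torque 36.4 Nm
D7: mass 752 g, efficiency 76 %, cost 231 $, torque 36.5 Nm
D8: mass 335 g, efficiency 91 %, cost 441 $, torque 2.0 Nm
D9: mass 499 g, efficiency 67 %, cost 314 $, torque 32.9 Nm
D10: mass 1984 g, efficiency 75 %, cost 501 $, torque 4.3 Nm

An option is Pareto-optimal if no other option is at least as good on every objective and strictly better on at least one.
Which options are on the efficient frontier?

D3, D6, D7, D8, D9

D1: dominated by D7 (mass 752≤796, efficiency 76≥73, cost 231≤266, torque 36.5≥30.5).
D2: dominated by D6 (mass 1698≤1783, efficiency 91≥86, cost 182≤460, torque 36.4≥36.4).
D3: not dominated (best cost).
D4: dominated by D1 (mass 796≤1716, efficiency 73≥50, cost 266≤473, torque 30.5≥29.3).
D5: dominated by D1 (mass 796≤921, efficiency 73≥69, cost 266≤317, torque 30.5≥19.8).
D6: not dominated.
D7: not dominated (best torque).
D8: not dominated (best mass).
D9: not dominated.
D10: dominated by D2 (mass 1783≤1984, efficiency 86≥75, cost 460≤501, torque 36.4≥4.3).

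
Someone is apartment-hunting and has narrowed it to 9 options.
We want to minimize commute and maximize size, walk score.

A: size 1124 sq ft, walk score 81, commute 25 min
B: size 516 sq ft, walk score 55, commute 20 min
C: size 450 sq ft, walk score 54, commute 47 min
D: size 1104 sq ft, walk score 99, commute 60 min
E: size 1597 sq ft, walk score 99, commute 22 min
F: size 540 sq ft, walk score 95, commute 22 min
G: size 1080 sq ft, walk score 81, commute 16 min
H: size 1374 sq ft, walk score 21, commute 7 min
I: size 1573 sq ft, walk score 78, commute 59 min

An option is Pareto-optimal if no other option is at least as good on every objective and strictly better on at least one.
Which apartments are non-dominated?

E, G, H

A: dominated by E (size 1597≥1124, walk score 99≥81, commute 22≤25).
B: dominated by G (size 1080≥516, walk score 81≥55, commute 16≤20).
C: dominated by A (size 1124≥450, walk score 81≥54, commute 25≤47).
D: dominated by E (size 1597≥1104, walk score 99≥99, commute 22≤60).
E: not dominated (best size).
F: dominated by E (size 1597≥540, walk score 99≥95, commute 22≤22).
G: not dominated.
H: not dominated (best commute).
I: dominated by E (size 1597≥1573, walk score 99≥78, commute 22≤59).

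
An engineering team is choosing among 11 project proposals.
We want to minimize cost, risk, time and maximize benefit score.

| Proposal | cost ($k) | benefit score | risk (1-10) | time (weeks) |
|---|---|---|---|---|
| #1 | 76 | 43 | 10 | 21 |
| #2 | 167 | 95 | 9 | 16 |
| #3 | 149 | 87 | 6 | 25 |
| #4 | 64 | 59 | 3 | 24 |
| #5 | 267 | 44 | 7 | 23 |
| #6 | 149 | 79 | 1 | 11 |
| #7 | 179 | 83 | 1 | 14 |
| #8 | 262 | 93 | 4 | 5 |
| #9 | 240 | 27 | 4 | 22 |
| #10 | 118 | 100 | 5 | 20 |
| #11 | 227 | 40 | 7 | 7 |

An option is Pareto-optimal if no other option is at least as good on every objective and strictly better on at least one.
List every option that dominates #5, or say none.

#6, #7, #8, #10

#6: cost 149≤267, benefit score 79≥44, risk 1≤7, time 11≤23 — dominates #5.
#7: cost 179≤267, benefit score 83≥44, risk 1≤7, time 14≤23 — dominates #5.
#8: cost 262≤267, benefit score 93≥44, risk 4≤7, time 5≤23 — dominates #5.
#10: cost 118≤267, benefit score 100≥44, risk 5≤7, time 20≤23 — dominates #5.
Others (#1, #2, #3, #4, #9, #11) are each worse than #5 on at least one objective.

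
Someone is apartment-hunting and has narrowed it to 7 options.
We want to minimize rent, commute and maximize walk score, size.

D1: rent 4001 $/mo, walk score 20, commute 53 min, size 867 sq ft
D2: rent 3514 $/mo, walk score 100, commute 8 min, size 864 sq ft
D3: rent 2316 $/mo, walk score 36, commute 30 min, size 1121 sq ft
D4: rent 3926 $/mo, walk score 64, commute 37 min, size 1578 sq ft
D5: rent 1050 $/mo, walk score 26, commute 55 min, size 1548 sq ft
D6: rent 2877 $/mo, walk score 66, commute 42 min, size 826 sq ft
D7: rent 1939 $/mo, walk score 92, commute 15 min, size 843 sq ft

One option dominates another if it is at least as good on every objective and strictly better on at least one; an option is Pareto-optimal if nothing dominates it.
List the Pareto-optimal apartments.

D2, D3, D4, D5, D7

D1: dominated by D3 (rent 2316≤4001, walk score 36≥20, commute 30≤53, size 1121≥867).
D2: not dominated (best walk score).
D3: not dominated.
D4: not dominated (best size).
D5: not dominated (best rent).
D6: dominated by D7 (rent 1939≤2877, walk score 92≥66, commute 15≤42, size 843≥826).
D7: not dominated.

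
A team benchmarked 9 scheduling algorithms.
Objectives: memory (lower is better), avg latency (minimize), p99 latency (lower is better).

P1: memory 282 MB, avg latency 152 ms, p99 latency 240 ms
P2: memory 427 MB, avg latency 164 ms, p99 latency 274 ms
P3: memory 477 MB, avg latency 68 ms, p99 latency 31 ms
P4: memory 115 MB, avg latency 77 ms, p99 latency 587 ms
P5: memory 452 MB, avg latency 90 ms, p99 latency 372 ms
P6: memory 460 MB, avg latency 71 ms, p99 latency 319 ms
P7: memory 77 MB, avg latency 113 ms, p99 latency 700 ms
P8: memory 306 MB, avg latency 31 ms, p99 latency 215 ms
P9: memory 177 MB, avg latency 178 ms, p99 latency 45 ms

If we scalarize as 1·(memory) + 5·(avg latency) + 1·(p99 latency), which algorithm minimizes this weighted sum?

P1: 1·282 + 5·152 + 1·240 = 1282
P2: 1·427 + 5·164 + 1·274 = 1521
P3: 1·477 + 5·68 + 1·31 = 848
P4: 1·115 + 5·77 + 1·587 = 1087
P5: 1·452 + 5·90 + 1·372 = 1274
P6: 1·460 + 5·71 + 1·319 = 1134
P7: 1·77 + 5·113 + 1·700 = 1342
P8: 1·306 + 5·31 + 1·215 = 676
P9: 1·177 + 5·178 + 1·45 = 1112
Lowest: P8 at 676.

P8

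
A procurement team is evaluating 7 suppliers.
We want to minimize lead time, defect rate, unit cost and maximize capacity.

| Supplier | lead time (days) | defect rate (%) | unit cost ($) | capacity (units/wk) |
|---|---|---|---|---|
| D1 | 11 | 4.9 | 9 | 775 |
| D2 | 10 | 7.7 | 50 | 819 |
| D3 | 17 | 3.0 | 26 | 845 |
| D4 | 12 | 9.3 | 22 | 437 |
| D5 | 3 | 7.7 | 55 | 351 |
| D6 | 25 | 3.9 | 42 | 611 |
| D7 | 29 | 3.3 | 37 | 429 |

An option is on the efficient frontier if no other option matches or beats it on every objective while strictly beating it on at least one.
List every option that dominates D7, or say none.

D3: lead time 17≤29, defect rate 3.0≤3.3, unit cost 26≤37, capacity 845≥429 — dominates D7.
Others (D1, D2, D4, D5, D6) are each worse than D7 on at least one objective.

D3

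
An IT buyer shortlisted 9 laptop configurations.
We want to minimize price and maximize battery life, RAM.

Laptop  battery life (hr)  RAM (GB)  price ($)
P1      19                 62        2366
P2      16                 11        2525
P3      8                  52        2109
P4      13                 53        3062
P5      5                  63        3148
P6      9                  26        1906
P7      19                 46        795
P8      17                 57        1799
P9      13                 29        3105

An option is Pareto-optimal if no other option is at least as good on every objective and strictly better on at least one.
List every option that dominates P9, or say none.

P1, P4, P7, P8

P1: battery life 19≥13, RAM 62≥29, price 2366≤3105 — dominates P9.
P4: battery life 13≥13, RAM 53≥29, price 3062≤3105 — dominates P9.
P7: battery life 19≥13, RAM 46≥29, price 795≤3105 — dominates P9.
P8: battery life 17≥13, RAM 57≥29, price 1799≤3105 — dominates P9.
Others (P2, P3, P5, P6) are each worse than P9 on at least one objective.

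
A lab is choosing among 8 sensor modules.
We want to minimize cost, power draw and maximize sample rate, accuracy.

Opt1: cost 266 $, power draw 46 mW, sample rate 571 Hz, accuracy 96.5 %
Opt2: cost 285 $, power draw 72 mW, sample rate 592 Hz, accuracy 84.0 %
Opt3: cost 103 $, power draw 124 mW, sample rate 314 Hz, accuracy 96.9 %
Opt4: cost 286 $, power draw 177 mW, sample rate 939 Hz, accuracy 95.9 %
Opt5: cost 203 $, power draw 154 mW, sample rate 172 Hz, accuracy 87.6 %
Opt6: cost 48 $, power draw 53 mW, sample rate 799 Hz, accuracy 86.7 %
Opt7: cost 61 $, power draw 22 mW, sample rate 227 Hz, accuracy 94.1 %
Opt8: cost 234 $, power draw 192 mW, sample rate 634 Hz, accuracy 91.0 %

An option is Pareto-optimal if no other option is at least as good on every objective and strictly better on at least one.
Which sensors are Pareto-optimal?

Opt1, Opt3, Opt4, Opt6, Opt7, Opt8

Opt1: not dominated.
Opt2: dominated by Opt6 (cost 48≤285, power draw 53≤72, sample rate 799≥592, accuracy 86.7≥84.0).
Opt3: not dominated (best accuracy).
Opt4: not dominated (best sample rate).
Opt5: dominated by Opt3 (cost 103≤203, power draw 124≤154, sample rate 314≥172, accuracy 96.9≥87.6).
Opt6: not dominated (best cost).
Opt7: not dominated (best power draw).
Opt8: not dominated.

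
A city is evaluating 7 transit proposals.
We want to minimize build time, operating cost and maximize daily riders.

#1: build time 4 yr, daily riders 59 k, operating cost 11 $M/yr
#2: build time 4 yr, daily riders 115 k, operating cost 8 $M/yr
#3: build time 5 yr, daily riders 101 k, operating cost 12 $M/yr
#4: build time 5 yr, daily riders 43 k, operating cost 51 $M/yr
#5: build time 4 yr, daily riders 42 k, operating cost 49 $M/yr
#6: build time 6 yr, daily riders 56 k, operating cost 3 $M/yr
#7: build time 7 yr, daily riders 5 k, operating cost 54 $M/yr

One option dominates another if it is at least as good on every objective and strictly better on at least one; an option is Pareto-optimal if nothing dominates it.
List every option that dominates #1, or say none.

#2

#2: build time 4≤4, daily riders 115≥59, operating cost 8≤11 — dominates #1.
Others (#3, #4, #5, #6, #7) are each worse than #1 on at least one objective.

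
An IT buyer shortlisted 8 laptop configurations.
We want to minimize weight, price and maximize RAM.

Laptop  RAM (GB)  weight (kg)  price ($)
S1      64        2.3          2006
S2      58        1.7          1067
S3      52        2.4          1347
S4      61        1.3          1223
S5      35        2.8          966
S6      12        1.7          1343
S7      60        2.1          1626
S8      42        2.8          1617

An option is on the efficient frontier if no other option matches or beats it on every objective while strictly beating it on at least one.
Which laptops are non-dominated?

S1: not dominated (best RAM).
S2: not dominated.
S3: dominated by S2 (RAM 58≥52, weight 1.7≤2.4, price 1067≤1347).
S4: not dominated (best weight).
S5: not dominated (best price).
S6: dominated by S2 (RAM 58≥12, weight 1.7≤1.7, price 1067≤1343).
S7: dominated by S4 (RAM 61≥60, weight 1.3≤2.1, price 1223≤1626).
S8: dominated by S2 (RAM 58≥42, weight 1.7≤2.8, price 1067≤1617).

S1, S2, S4, S5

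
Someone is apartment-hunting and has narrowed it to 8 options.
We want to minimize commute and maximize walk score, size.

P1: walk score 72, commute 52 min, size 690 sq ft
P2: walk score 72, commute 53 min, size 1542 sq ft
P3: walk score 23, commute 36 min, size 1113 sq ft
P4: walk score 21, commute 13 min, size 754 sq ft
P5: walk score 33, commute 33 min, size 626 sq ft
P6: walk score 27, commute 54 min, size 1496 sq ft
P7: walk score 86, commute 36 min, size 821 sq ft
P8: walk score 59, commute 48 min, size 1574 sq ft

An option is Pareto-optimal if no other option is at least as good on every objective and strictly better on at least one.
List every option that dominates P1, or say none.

P7: walk score 86≥72, commute 36≤52, size 821≥690 — dominates P1.
Others (P2, P3, P4, P5, P6, P8) are each worse than P1 on at least one objective.

P7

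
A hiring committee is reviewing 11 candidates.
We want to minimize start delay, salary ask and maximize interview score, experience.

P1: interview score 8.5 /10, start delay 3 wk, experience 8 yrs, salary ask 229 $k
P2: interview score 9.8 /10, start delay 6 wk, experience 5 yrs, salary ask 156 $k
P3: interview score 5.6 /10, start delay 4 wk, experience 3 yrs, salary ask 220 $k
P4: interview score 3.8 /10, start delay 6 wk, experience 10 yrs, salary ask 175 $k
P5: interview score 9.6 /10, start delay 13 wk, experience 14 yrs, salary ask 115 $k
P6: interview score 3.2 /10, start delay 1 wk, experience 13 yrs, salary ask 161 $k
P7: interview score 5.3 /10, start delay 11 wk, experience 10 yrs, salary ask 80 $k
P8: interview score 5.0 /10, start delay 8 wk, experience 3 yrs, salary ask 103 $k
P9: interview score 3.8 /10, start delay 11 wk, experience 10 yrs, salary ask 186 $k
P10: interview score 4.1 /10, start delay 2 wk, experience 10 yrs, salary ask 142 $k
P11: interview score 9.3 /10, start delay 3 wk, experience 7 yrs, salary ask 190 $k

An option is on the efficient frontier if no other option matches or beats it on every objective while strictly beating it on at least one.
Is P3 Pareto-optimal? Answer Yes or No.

P11 vs P3: interview score 9.3≥5.6, start delay 3≤4, experience 7≥3, salary ask 190≤220 — P11 is at least as good on every objective and strictly better on at least one, so P11 dominates P3.

No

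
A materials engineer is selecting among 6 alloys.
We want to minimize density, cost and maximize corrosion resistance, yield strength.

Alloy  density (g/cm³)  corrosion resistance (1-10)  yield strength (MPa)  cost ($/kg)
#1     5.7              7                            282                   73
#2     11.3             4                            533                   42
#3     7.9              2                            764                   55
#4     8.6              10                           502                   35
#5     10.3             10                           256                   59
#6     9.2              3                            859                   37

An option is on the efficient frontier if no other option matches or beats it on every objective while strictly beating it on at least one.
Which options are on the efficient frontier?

#1: not dominated (best density).
#2: not dominated.
#3: not dominated.
#4: not dominated (best cost).
#5: dominated by #4 (density 8.6≤10.3, corrosion resistance 10≥10, yield strength 502≥256, cost 35≤59).
#6: not dominated (best yield strength).

#1, #2, #3, #4, #6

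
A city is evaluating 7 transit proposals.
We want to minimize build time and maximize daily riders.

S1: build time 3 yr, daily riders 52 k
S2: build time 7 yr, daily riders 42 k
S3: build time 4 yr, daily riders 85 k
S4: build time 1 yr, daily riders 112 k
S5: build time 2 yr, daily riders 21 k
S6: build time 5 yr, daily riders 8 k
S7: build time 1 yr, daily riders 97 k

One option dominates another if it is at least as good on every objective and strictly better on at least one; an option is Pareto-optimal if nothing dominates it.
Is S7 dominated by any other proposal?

Yes

S4 vs S7: build time 1≤1, daily riders 112≥97 — S4 is at least as good on every objective and strictly better on at least one, so S4 dominates S7.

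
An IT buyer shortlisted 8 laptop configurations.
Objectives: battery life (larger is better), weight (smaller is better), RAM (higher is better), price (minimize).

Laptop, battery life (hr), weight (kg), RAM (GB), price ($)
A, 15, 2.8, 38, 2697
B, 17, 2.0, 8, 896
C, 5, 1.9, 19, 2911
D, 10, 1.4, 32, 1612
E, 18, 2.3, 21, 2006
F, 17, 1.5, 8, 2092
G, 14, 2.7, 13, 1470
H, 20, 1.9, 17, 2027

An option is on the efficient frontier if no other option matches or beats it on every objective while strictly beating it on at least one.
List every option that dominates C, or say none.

D

D: battery life 10≥5, weight 1.4≤1.9, RAM 32≥19, price 1612≤2911 — dominates C.
Others (A, B, E, F, G, H) are each worse than C on at least one objective.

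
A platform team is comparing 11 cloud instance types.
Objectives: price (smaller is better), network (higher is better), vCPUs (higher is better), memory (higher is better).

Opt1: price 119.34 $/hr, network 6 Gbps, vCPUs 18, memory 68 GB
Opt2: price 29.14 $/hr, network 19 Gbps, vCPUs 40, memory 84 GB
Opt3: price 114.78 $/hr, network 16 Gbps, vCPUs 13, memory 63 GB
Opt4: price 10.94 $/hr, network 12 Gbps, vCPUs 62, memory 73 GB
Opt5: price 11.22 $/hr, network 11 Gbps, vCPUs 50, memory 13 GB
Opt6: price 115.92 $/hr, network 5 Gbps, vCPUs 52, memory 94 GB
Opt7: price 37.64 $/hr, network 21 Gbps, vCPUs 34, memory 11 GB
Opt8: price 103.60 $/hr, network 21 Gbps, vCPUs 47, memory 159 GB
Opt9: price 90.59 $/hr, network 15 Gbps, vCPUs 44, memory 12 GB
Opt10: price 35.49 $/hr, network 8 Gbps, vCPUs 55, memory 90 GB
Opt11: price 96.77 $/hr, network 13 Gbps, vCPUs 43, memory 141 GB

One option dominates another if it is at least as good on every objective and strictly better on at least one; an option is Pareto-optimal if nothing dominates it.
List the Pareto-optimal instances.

Opt1: dominated by Opt2 (price 29.14≤119.34, network 19≥6, vCPUs 40≥18, memory 84≥68).
Opt2: not dominated.
Opt3: dominated by Opt2 (price 29.14≤114.78, network 19≥16, vCPUs 40≥13, memory 84≥63).
Opt4: not dominated (best price).
Opt5: dominated by Opt4 (price 10.94≤11.22, network 12≥11, vCPUs 62≥50, memory 73≥13).
Opt6: not dominated.
Opt7: not dominated.
Opt8: not dominated (best memory).
Opt9: not dominated.
Opt10: not dominated.
Opt11: not dominated.

Opt2, Opt4, Opt6, Opt7, Opt8, Opt9, Opt10, Opt11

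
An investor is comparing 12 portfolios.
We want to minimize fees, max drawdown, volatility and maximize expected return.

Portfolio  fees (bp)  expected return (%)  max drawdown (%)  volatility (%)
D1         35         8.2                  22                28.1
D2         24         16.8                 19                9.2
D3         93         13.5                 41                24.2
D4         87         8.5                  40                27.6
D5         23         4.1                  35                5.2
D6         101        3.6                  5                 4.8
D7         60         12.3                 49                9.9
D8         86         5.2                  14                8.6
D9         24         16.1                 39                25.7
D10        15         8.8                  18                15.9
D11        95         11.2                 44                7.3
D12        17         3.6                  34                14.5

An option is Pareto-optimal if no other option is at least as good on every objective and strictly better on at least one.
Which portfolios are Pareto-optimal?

D2, D5, D6, D8, D10, D11, D12

D1: dominated by D2 (fees 24≤35, expected return 16.8≥8.2, max drawdown 19≤22, volatility 9.2≤28.1).
D2: not dominated (best expected return).
D3: dominated by D2 (fees 24≤93, expected return 16.8≥13.5, max drawdown 19≤41, volatility 9.2≤24.2).
D4: dominated by D2 (fees 24≤87, expected return 16.8≥8.5, max drawdown 19≤40, volatility 9.2≤27.6).
D5: not dominated.
D6: not dominated (best max drawdown).
D7: dominated by D2 (fees 24≤60, expected return 16.8≥12.3, max drawdown 19≤49, volatility 9.2≤9.9).
D8: not dominated.
D9: dominated by D2 (fees 24≤24, expected return 16.8≥16.1, max drawdown 19≤39, volatility 9.2≤25.7).
D10: not dominated (best fees).
D11: not dominated.
D12: not dominated.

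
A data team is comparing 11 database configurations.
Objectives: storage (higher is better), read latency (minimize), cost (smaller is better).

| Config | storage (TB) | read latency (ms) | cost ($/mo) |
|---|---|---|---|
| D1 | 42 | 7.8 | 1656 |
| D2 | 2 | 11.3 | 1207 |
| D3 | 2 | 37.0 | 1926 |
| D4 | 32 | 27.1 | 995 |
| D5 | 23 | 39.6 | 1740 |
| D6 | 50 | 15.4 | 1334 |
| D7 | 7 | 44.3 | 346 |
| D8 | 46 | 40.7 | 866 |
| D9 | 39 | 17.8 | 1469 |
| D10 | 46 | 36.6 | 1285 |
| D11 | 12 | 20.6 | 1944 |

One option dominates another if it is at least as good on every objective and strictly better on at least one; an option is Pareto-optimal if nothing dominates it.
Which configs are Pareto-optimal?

D1: not dominated (best read latency).
D2: not dominated.
D3: dominated by D1 (storage 42≥2, read latency 7.8≤37.0, cost 1656≤1926).
D4: not dominated.
D5: dominated by D1 (storage 42≥23, read latency 7.8≤39.6, cost 1656≤1740).
D6: not dominated (best storage).
D7: not dominated (best cost).
D8: not dominated.
D9: dominated by D6 (storage 50≥39, read latency 15.4≤17.8, cost 1334≤1469).
D10: not dominated.
D11: dominated by D1 (storage 42≥12, read latency 7.8≤20.6, cost 1656≤1944).

D1, D2, D4, D6, D7, D8, D10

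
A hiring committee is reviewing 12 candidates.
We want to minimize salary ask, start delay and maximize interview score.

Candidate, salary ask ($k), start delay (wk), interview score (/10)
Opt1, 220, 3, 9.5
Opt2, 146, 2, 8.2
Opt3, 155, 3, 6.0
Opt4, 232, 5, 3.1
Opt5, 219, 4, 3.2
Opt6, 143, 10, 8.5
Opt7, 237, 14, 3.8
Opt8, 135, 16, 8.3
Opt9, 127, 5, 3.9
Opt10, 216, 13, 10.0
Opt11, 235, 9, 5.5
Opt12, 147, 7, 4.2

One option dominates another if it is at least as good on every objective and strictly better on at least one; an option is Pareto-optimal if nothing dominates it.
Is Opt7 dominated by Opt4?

No

Opt4 vs Opt7: Opt4 is worse on interview score (3.1 vs 3.8), so it does not dominate Opt7.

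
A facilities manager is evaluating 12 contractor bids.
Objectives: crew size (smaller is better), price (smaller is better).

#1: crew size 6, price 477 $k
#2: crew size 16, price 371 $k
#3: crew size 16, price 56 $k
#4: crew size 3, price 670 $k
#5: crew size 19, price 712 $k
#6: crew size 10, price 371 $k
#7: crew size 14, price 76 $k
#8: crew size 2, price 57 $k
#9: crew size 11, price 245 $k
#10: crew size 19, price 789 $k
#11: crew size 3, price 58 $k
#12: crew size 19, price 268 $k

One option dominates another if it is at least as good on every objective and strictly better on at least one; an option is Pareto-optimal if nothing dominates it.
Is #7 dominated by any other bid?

Yes

#8 vs #7: crew size 2≤14, price 57≤76 — #8 is at least as good on every objective and strictly better on at least one, so #8 dominates #7.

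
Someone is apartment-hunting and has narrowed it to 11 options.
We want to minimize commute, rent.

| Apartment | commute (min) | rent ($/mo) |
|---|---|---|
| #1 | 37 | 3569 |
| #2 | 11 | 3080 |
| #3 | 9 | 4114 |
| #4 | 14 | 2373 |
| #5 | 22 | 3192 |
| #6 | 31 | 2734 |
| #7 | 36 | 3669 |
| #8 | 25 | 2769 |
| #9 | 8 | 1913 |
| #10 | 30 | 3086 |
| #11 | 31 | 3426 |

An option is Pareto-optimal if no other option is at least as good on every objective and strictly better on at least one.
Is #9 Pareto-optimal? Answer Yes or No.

Yes

#1: worse on commute (37 vs 8).
#2: worse on commute (11 vs 8).
#3: worse on commute (9 vs 8).
#4: worse on commute (14 vs 8).
#5: worse on commute (22 vs 8).
#6: worse on commute (31 vs 8).
#7: worse on commute (36 vs 8).
#8: worse on commute (25 vs 8).
#10: worse on commute (30 vs 8).
#11: worse on commute (31 vs 8).
No option is at least as good as #9 on every objective and strictly better on one.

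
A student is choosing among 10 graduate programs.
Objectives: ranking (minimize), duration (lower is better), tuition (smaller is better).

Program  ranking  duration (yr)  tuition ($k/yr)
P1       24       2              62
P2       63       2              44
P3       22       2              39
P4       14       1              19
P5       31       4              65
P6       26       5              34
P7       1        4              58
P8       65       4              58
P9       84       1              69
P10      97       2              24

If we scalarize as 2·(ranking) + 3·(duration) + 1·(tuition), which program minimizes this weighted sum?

P1: 2·24 + 3·2 + 1·62 = 116
P2: 2·63 + 3·2 + 1·44 = 176
P3: 2·22 + 3·2 + 1·39 = 89
P4: 2·14 + 3·1 + 1·19 = 50
P5: 2·31 + 3·4 + 1·65 = 139
P6: 2·26 + 3·5 + 1·34 = 101
P7: 2·1 + 3·4 + 1·58 = 72
P8: 2·65 + 3·4 + 1·58 = 200
P9: 2·84 + 3·1 + 1·69 = 240
P10: 2·97 + 3·2 + 1·24 = 224
Lowest: P4 at 50.

P4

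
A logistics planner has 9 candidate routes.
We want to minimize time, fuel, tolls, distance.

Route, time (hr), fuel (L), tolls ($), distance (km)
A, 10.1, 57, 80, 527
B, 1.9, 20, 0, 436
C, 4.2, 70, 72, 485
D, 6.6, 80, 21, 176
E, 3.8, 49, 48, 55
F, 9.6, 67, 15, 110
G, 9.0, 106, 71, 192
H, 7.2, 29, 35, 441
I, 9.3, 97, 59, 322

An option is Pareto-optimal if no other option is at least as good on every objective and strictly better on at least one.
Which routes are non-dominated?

B, D, E, F

A: dominated by B (time 1.9≤10.1, fuel 20≤57, tolls 0≤80, distance 436≤527).
B: not dominated (best time).
C: dominated by B (time 1.9≤4.2, fuel 20≤70, tolls 0≤72, distance 436≤485).
D: not dominated.
E: not dominated (best distance).
F: not dominated.
G: dominated by D (time 6.6≤9.0, fuel 80≤106, tolls 21≤71, distance 176≤192).
H: dominated by B (time 1.9≤7.2, fuel 20≤29, tolls 0≤35, distance 436≤441).
I: dominated by D (time 6.6≤9.3, fuel 80≤97, tolls 21≤59, distance 176≤322).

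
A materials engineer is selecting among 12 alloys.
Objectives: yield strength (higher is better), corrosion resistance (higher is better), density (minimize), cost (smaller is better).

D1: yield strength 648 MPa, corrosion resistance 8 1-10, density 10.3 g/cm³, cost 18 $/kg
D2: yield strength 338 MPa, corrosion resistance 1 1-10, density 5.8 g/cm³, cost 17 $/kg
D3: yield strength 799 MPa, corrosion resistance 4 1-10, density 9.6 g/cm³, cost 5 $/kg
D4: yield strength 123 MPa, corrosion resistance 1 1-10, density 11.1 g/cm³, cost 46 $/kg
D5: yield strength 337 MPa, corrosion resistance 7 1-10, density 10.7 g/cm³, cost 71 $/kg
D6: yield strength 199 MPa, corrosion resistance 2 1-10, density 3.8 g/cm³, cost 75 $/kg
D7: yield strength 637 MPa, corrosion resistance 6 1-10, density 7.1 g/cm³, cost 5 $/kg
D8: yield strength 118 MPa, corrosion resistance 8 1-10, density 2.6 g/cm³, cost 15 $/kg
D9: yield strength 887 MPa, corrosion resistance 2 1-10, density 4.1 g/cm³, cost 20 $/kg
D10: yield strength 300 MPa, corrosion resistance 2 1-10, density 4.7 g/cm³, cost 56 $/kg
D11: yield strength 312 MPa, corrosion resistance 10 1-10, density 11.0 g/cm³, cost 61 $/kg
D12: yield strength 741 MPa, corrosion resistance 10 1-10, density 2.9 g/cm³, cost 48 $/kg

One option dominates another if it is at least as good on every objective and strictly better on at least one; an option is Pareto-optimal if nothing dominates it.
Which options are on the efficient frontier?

D1, D2, D3, D7, D8, D9, D12

D1: not dominated.
D2: not dominated.
D3: not dominated.
D4: dominated by D1 (yield strength 648≥123, corrosion resistance 8≥1, density 10.3≤11.1, cost 18≤46).
D5: dominated by D1 (yield strength 648≥337, corrosion resistance 8≥7, density 10.3≤10.7, cost 18≤71).
D6: dominated by D12 (yield strength 741≥199, corrosion resistance 10≥2, density 2.9≤3.8, cost 48≤75).
D7: not dominated.
D8: not dominated (best density).
D9: not dominated (best yield strength).
D10: dominated by D9 (yield strength 887≥300, corrosion resistance 2≥2, density 4.1≤4.7, cost 20≤56).
D11: dominated by D12 (yield strength 741≥312, corrosion resistance 10≥10, density 2.9≤11.0, cost 48≤61).
D12: not dominated.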